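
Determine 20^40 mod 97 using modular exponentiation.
Using repeated squaring. 40 = 32 + 8 (binary 101000). Repeated squaring mod 97: 20^1 ≡ 20; 20^2 ≡ 20² = 400 ≡ 12; 20^4 ≡ 12² = 144 ≡ 47; 20^8 ≡ 47² = 2209 ≡ 75; 20^16 ≡ 75² = 5625 ≡ 96; 20^32 ≡ 96² = 9216 ≡ 1. Multiply: 20^40 = 20^32 × 20^8 ≡ 1 × 75 (mod 97): 1 × 75 = 75 ≡ 75. So 20^40 ≡ 75 (mod 97).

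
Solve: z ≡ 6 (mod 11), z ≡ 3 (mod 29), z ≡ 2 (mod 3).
M = 11 × 29 × 3 = 957. M₁ = 87, y₁ ≡ 10 (mod 11). M₂ = 33, y₂ ≡ 22 (mod 29). M₃ = 319, y₃ ≡ 1 (mod 3). z = 6×87×10 + 3×33×22 + 2×319×1 ≡ 380 (mod 957)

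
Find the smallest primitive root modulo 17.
3

A primitive root g modulo p has order p-1 = 16
Prime divisors of 16: [2]
g is a primitive root iff g^(16/q) ≢ 1 (mod 17) for each prime divisor q
Testing small values:
  g = 2: 2^8 ≡ 1 (mod 17) → 2^8 ≡ 1, not primitive root
  g = 3: 3^8 ≡ 16 (mod 17) → none is 1, primitive root!
The smallest primitive root is 3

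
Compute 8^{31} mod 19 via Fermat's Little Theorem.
8

By Fermat's Little Theorem, a^(p-1) ≡ 1 (mod p) for prime p and gcd(a, p) = 1
Here p = 19, so 8^18 ≡ 1 (mod 19)
We can reduce the exponent: 31 mod 18 = 13
So 8^31 ≡ 8^13 (mod 19)
Computing: 8^13 mod 19 = 8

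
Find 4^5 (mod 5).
5 = 4 + 1 (binary 101). Repeated squaring mod 5: 4^1 ≡ 4; 4^2 ≡ 4² = 16 ≡ 1; 4^4 ≡ 1² = 1 ≡ 1. Multiply: 4^5 = 4^4 × 4^1 ≡ 1 × 4 (mod 5): 1 × 4 = 4 ≡ 4. So 4^5 ≡ 4 (mod 5).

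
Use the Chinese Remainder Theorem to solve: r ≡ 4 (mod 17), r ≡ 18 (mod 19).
M = 17 × 19 = 323. M₁ = 19, y₁ ≡ 9 (mod 17). M₂ = 17, y₂ ≡ 9 (mod 19). r = 4×19×9 + 18×17×9 ≡ 208 (mod 323)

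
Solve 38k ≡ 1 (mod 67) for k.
30

Using Extended Euclidean Algorithm:
gcd(38, 67) = 1
Bezout coefficients: 38 × 30 + 67 × -17 = 1
So 38 × 30 ≡ 1 (mod 67)
The inverse is 30 mod 67 = 30
Verification: 38 × 30 = 1140 = 17 × 67 + 1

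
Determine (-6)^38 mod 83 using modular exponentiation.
Using repeated squaring. (-6) ≡ 77 (mod 83). 38 = 32 + 4 + 2 (binary 100110). Repeated squaring mod 83: 77^1 ≡ 77; 77^2 ≡ 77² = 5929 ≡ 36; 77^4 ≡ 36² = 1296 ≡ 51; 77^8 ≡ 51² = 2601 ≡ 28; 77^16 ≡ 28² = 784 ≡ 37; 77^32 ≡ 37² = 1369 ≡ 41. Multiply: (-6)^38 ≡ 77^32 × 77^4 × 77^2 ≡ 41 × 51 × 36 (mod 83): 41 × 51 = 2091 ≡ 16; 16 × 36 = 576 ≡ 78. So (-6)^38 ≡ 78 (mod 83).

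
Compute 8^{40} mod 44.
12

Using successive squaring:
Binary expansion of 40: 101000
Powers of 8 mod 44 (each is the square of the previous):
  8^1 ≡ 8 (mod 44)
  8^2 ≡ 8² = 64 ≡ 20 (mod 44)
  8^4 ≡ 20² = 400 ≡ 4 (mod 44)
  8^8 ≡ 4² = 16 ≡ 16 (mod 44)
  8^16 ≡ 16² = 256 ≡ 36 (mod 44)
  8^32 ≡ 36² = 1296 ≡ 20 (mod 44)
40 = 32 + 8, so 8^40 = 8^32 × 8^8 ≡ 20 × 16 (mod 44)
Multiplying step by step:
  20 × 16 = 320 ≡ 12 (mod 44)
Result: 8^40 ≡ 12 (mod 44)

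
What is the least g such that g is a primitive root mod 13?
p - 1 = 12 has prime divisors 2, 3. h is a primitive root mod 13 iff h^(12/q) ≢ 1 (mod 13) for each such q.
h = 2: 2^6 ≡ 12, 2^4 ≡ 3 (mod 13); none is 1, so 2 has order 12 and is a primitive root.
The smallest primitive root mod 13 is g = 2.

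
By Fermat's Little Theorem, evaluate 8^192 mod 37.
By Fermat: 8^{36} ≡ 1 (mod 37). 192 ≡ 12 (mod 36). So 8^{192} ≡ 8^{12} ≡ 1 (mod 37)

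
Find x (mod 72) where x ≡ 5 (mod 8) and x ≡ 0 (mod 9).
M = 8 × 9 = 72. M₁ = 9, y₁ ≡ 1 (mod 8). M₂ = 8, y₂ ≡ 8 (mod 9). x = 5×9×1 + 0×8×8 ≡ 45 (mod 72)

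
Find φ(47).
46

Prime factorization: 47 = 47
Using the formula φ(n) = n × Π(1 - 1/p) for each prime factor p:
φ(47) = 47 × (1 - 1/47)
φ(47) = 46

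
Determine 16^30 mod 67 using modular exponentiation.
Using repeated squaring. 30 = 16 + 8 + 4 + 2 (binary 11110). Repeated squaring mod 67: 16^1 ≡ 16; 16^2 ≡ 16² = 256 ≡ 55; 16^4 ≡ 55² = 3025 ≡ 10; 16^8 ≡ 10² = 100 ≡ 33; 16^16 ≡ 33² = 1089 ≡ 17. Multiply: 16^30 = 16^16 × 16^8 × 16^4 × 16^2 ≡ 17 × 33 × 10 × 55 (mod 67): 17 × 33 = 561 ≡ 25; 25 × 10 = 250 ≡ 49; 49 × 55 = 2695 ≡ 15. So 16^30 ≡ 15 (mod 67).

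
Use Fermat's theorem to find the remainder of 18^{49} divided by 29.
12

By Fermat's Little Theorem, a^(p-1) ≡ 1 (mod p) for prime p and gcd(a, p) = 1
Here p = 29, so 18^28 ≡ 1 (mod 29)
We can reduce the exponent: 49 mod 28 = 21
So 18^49 ≡ 18^21 (mod 29)
Computing: 18^21 mod 29 = 12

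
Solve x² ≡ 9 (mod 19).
The square roots of 9 mod 19 are 16 and 3. Verify: 16² = 256 ≡ 9 (mod 19)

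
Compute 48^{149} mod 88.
80

Using successive squaring:
Binary expansion of 149: 10010101
Powers of 48 mod 88 (each is the square of the previous):
  48^1 ≡ 48 (mod 88)
  48^2 ≡ 48² = 2304 ≡ 16 (mod 88)
  48^4 ≡ 16² = 256 ≡ 80 (mod 88)
  48^8 ≡ 80² = 6400 ≡ 64 (mod 88)
  48^16 ≡ 64² = 4096 ≡ 48 (mod 88)
  48^32 ≡ 48² = 2304 ≡ 16 (mod 88)
  48^64 ≡ 16² = 256 ≡ 80 (mod 88)
  48^128 ≡ 80² = 6400 ≡ 64 (mod 88)
149 = 128 + 16 + 4 + 1, so 48^149 = 48^128 × 48^16 × 48^4 × 48^1 ≡ 64 × 48 × 80 × 48 (mod 88)
Multiplying step by step:
  64 × 48 = 3072 ≡ 80 (mod 88)
  80 × 80 = 6400 ≡ 64 (mod 88)
  64 × 48 = 3072 ≡ 80 (mod 88)
Result: 48^149 ≡ 80 (mod 88)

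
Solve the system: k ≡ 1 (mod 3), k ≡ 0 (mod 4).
M = 3 × 4 = 12. M₁ = 4, y₁ ≡ 1 (mod 3). M₂ = 3, y₂ ≡ 3 (mod 4). k = 1×4×1 + 0×3×3 ≡ 4 (mod 12)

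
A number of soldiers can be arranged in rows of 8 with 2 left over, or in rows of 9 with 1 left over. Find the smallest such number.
M = 8 × 9 = 72. M₁ = 9, y₁ ≡ 1 (mod 8). M₂ = 8, y₂ ≡ 8 (mod 9). r = 2×9×1 + 1×8×8 ≡ 10 (mod 72). The smallest positive such number is 10.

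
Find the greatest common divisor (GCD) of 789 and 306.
3

Using the Euclidean algorithm:
789 = 2 × 306 + 177
306 = 1 × 177 + 129
177 = 1 × 129 + 48
129 = 2 × 48 + 33
48 = 1 × 33 + 15
33 = 2 × 15 + 3
15 = 5 × 3 + 0

GCD(789, 306) = 3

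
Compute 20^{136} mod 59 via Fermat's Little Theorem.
36

By Fermat's Little Theorem, a^(p-1) ≡ 1 (mod p) for prime p and gcd(a, p) = 1
Here p = 59, so 20^58 ≡ 1 (mod 59)
We can reduce the exponent: 136 mod 58 = 20
So 20^136 ≡ 20^20 (mod 59)
Computing: 20^20 mod 59 = 36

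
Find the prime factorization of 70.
2 × 5 × 7

Divide by primes starting from smallest:
70 ÷ 2 = 35
35 ÷ 5 = 7
7 ÷ 7 = 1

70 = 2 × 5 × 7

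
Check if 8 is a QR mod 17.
By Euler's criterion: 8^{8} ≡ 1 (mod 17). Since this equals 1, 8 is a QR.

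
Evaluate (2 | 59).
(2/59) = 2^{29} mod 59 = -1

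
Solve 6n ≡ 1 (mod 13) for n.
11

Using Extended Euclidean Algorithm:
gcd(6, 13) = 1
Bezout coefficients: 6 × -2 + 13 × 1 = 1
So 6 × -2 ≡ 1 (mod 13)
The inverse is -2 mod 13 = 11
Verification: 6 × 11 = 66 = 5 × 13 + 1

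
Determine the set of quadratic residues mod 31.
QRs mod 31: {1, 2, 4, 5, 7, 8, 9, 10, 14, 16, 18, 19, 20, 25, 28}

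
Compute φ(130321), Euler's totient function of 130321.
123462

Prime factorization: 130321 = 19^4
Using the formula φ(n) = n × Π(1 - 1/p) for each prime factor p:
φ(130321) = 130321 × (1 - 1/19)
φ(130321) = 123462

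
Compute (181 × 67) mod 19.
5

(181 × 67) = 12127
12127 mod 19 = 5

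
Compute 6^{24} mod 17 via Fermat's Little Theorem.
16

By Fermat's Little Theorem, a^(p-1) ≡ 1 (mod p) for prime p and gcd(a, p) = 1
Here p = 17, so 6^16 ≡ 1 (mod 17)
We can reduce the exponent: 24 mod 16 = 8
So 6^24 ≡ 6^8 (mod 17)
Computing: 6^8 mod 17 = 16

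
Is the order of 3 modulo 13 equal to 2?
No, the actual order is 3, not 2.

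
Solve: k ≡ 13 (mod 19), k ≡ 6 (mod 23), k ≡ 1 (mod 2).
M = 19 × 23 × 2 = 874. M₁ = 46, y₁ ≡ 12 (mod 19). M₂ = 38, y₂ ≡ 20 (mod 23). M₃ = 437, y₃ ≡ 1 (mod 2). k = 13×46×12 + 6×38×20 + 1×437×1 ≡ 811 (mod 874)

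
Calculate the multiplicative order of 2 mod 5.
Powers of 2 mod 5: 2^1≡2, 2^2≡4, 2^3≡3, 2^4≡1. Order = 4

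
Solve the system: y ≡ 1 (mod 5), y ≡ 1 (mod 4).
M = 5 × 4 = 20. M₁ = 4, y₁ ≡ 4 (mod 5). M₂ = 5, y₂ ≡ 1 (mod 4). y = 1×4×4 + 1×5×1 ≡ 1 (mod 20)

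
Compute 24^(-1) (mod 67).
24^(-1) ≡ 14 (mod 67). Verification: 24 × 14 = 336 ≡ 1 (mod 67)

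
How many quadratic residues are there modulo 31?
For prime 31, there are (p-1)/2 = (31-1)/2 = 15 quadratic residues (excluding 0).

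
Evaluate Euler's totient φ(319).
280

Prime factorization: 319 = 11 × 29
Using the formula φ(n) = n × Π(1 - 1/p) for each prime factor p:
φ(319) = 319 × (1 - 1/11) × (1 - 1/29)
φ(319) = 280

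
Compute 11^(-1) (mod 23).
11^(-1) ≡ 21 (mod 23). Verification: 11 × 21 = 231 ≡ 1 (mod 23)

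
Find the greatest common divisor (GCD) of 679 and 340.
1

Using the Euclidean algorithm:
679 = 1 × 340 + 339
340 = 1 × 339 + 1
339 = 339 × 1 + 0

GCD(679, 340) = 1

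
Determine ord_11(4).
Powers of 4 mod 11: 4^1≡4, 4^2≡5, 4^3≡9, 4^4≡3, 4^5≡1. Order = 5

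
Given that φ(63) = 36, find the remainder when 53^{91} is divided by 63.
By Euler: 53^{36} ≡ 1 (mod 63) since gcd(53, 63) = 1. 91 = 2×36 + 19. So 53^{91} ≡ 53^{19} ≡ 53 (mod 63)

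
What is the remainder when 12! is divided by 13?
By Wilson's theorem, (12)! ≡ -1 ≡ 12 (mod 13)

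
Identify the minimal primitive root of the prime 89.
p - 1 = 88 has prime divisors 2, 11. h is a primitive root mod 89 iff h^(88/q) ≢ 1 (mod 89) for each such q.
h = 2: 2^44 ≡ 1, 2^8 ≡ 78 (mod 89); 2^44 ≡ 1, so not a primitive root.
h = 3: 3^44 ≡ 88, 3^8 ≡ 64 (mod 89); none is 1, so 3 has order 88 and is a primitive root.
The smallest primitive root mod 89 is g = 3.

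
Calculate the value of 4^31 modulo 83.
Using repeated squaring. 31 = 16 + 8 + 4 + 2 + 1 (binary 11111). Repeated squaring mod 83: 4^1 ≡ 4; 4^2 ≡ 4² = 16 ≡ 16; 4^4 ≡ 16² = 256 ≡ 7; 4^8 ≡ 7² = 49 ≡ 49; 4^16 ≡ 49² = 2401 ≡ 77. Multiply: 4^31 = 4^16 × 4^8 × 4^4 × 4^2 × 4^1 ≡ 77 × 49 × 7 × 16 × 4 (mod 83): 77 × 49 = 3773 ≡ 38; 38 × 7 = 266 ≡ 17; 17 × 16 = 272 ≡ 23; 23 × 4 = 92 ≡ 9. So 4^31 ≡ 9 (mod 83).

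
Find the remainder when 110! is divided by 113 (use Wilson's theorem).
(112)! = (110)! × (111) × (112) ≡ -1 (mod 113). So (110)! ≡ -1 × [(112)(111)]^(-1) ≡ 56 (mod 113)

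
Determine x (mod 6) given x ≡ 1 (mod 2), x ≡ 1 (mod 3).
1

Using the Chinese Remainder Theorem:
M = product of moduli = 6
For equation 1: M_1 = 3, 3 ≡ 1 (mod 2), inverse of 3 mod 2 is 1 (check: 1 × 1 = 1 ≡ 1 (mod 2))
For equation 2: M_2 = 2, 2 ≡ 2 (mod 3), inverse of 2 mod 3 is 2 (check: 2 × 2 = 4 ≡ 1 (mod 3))
Combine: x ≡ Σ r_i×M_i×(M_i⁻¹ mod m_i) = 1×3×1 + 1×2×2 = 3 + 4 = 7
7 mod 6 = 1
x ≡ 1 (mod 6)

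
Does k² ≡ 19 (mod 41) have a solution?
By Euler's criterion: 19^{20} ≡ 40 (mod 41). Since this equals -1 (≡ 40), 19 is not a QR.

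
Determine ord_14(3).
Powers of 3 mod 14: 3^1≡3, 3^2≡9, 3^3≡13, 3^4≡11, 3^5≡5, 3^6≡1. Order = 6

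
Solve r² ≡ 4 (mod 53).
The square roots of 4 mod 53 are 51 and 2. Verify: 51² = 2601 ≡ 4 (mod 53)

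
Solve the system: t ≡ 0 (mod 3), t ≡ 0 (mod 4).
M = 3 × 4 = 12. M₁ = 4, y₁ ≡ 1 (mod 3). M₂ = 3, y₂ ≡ 3 (mod 4). t = 0×4×1 + 0×3×3 ≡ 0 (mod 12)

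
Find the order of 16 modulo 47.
Powers of 16 mod 47: 16^1≡16, 16^2≡21, 16^3≡7, 16^4≡18, 16^5≡6, 16^6≡2, 16^7≡32, 16^8≡42, 16^9≡14, 16^10≡36, 16^11≡12, 16^12≡4, 16^13≡17, 16^14≡37, 16^15≡28, 16^16≡25, 16^17≡24, 16^18≡8, 16^19≡34, 16^20≡27, 16^21≡9, 16^22≡3, 16^23≡1. Order = 23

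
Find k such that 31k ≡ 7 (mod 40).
17

Since gcd(31, 40) = 1 divides 7, a solution exists.
Multiply both sides by the inverse of 31 mod 40:
  31^(-1) mod 40 = 31
  x ≡ 31 × 7 ≡ 217 ≡ 17 (mod 40)
Verification: 31 × 17 = 527 = 13 × 40 + 7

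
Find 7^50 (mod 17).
Using Fermat: 7^{16} ≡ 1 (mod 17). 50 ≡ 2 (mod 16). So 7^{50} ≡ 7^{2} ≡ 15 (mod 17)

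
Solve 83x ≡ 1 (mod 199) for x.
83^(-1) ≡ 12 (mod 199). Verification: 83 × 12 = 996 ≡ 1 (mod 199)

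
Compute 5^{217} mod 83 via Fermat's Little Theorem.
57

By Fermat's Little Theorem, a^(p-1) ≡ 1 (mod p) for prime p and gcd(a, p) = 1
Here p = 83, so 5^82 ≡ 1 (mod 83)
We can reduce the exponent: 217 mod 82 = 53
So 5^217 ≡ 5^53 (mod 83)
Computing: 5^53 mod 83 = 57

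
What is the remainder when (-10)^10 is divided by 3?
(-10) ≡ 2 (mod 3). 10 = 8 + 2 (binary 1010). Repeated squaring mod 3: 2^1 ≡ 2; 2^2 ≡ 2² = 4 ≡ 1; 2^4 ≡ 1² = 1 ≡ 1; 2^8 ≡ 1² = 1 ≡ 1. Multiply: (-10)^10 ≡ 2^8 × 2^2 ≡ 1 × 1 (mod 3): 1 × 1 = 1 ≡ 1. So (-10)^10 ≡ 1 (mod 3).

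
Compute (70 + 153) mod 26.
15

(70 + 153) = 223
223 mod 26 = 15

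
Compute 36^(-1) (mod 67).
54

Using Extended Euclidean Algorithm:
gcd(36, 67) = 1
Bezout coefficients: 36 × -13 + 67 × 7 = 1
So 36 × -13 ≡ 1 (mod 67)
The inverse is -13 mod 67 = 54
Verification: 36 × 54 = 1944 = 29 × 67 + 1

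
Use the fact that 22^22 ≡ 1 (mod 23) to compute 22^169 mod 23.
By Fermat: 22^{22} ≡ 1 (mod 23). 169 = 7×22 + 15. So 22^{169} ≡ 22^{15} ≡ 22 (mod 23)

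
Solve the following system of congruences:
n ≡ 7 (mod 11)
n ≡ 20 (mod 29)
194

Using the Chinese Remainder Theorem:
M = product of moduli = 319
For equation 1: M_1 = 29, 29 ≡ 7 (mod 11), inverse of 29 mod 11 is 8 (check: 7 × 8 = 56 ≡ 1 (mod 11))
For equation 2: M_2 = 11, 11 ≡ 11 (mod 29), inverse of 11 mod 29 is 8 (check: 11 × 8 = 88 ≡ 1 (mod 29))
Combine: n ≡ Σ r_i×M_i×(M_i⁻¹ mod m_i) = 7×29×8 + 20×11×8 = 1624 + 1760 = 3384
3384 mod 319 = 194
n ≡ 194 (mod 319)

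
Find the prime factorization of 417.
3 × 139

Divide by primes starting from smallest:
417 ÷ 3 = 139
139 ÷ 139 = 1

417 = 3 × 139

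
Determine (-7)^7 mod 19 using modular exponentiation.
(-7) ≡ 12 (mod 19). 7 = 4 + 2 + 1 (binary 111). Repeated squaring mod 19: 12^1 ≡ 12; 12^2 ≡ 12² = 144 ≡ 11; 12^4 ≡ 11² = 121 ≡ 7. Multiply: (-7)^7 ≡ 12^4 × 12^2 × 12^1 ≡ 7 × 11 × 12 (mod 19): 7 × 11 = 77 ≡ 1; 1 × 12 = 12 ≡ 12. So (-7)^7 ≡ 12 (mod 19).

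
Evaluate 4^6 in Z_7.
6 = 4 + 2 (binary 110). Repeated squaring mod 7: 4^1 ≡ 4; 4^2 ≡ 4² = 16 ≡ 2; 4^4 ≡ 2² = 4 ≡ 4. Multiply: 4^6 = 4^4 × 4^2 ≡ 4 × 2 (mod 7): 4 × 2 = 8 ≡ 1. So 4^6 ≡ 1 (mod 7).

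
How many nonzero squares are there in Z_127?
For prime 127, there are (p-1)/2 = (127-1)/2 = 63 quadratic residues (excluding 0).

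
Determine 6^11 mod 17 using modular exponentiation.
Using repeated squaring. 11 = 8 + 2 + 1 (binary 1011). Repeated squaring mod 17: 6^1 ≡ 6; 6^2 ≡ 6² = 36 ≡ 2; 6^4 ≡ 2² = 4 ≡ 4; 6^8 ≡ 4² = 16 ≡ 16. Multiply: 6^11 = 6^8 × 6^2 × 6^1 ≡ 16 × 2 × 6 (mod 17): 16 × 2 = 32 ≡ 15; 15 × 6 = 90 ≡ 5. So 6^11 ≡ 5 (mod 17).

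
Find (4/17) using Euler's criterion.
(4/17) = 4^{8} mod 17 = 1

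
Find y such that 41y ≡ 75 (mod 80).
35

Since gcd(41, 80) = 1 divides 75, a solution exists.
Multiply both sides by the inverse of 41 mod 80:
  41^(-1) mod 80 = 41
  x ≡ 41 × 75 ≡ 3075 ≡ 35 (mod 80)
Verification: 41 × 35 = 1435 = 17 × 80 + 75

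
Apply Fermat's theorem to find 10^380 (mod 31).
By Fermat: 10^{30} ≡ 1 (mod 31). 380 ≡ 20 (mod 30). So 10^{380} ≡ 10^{20} ≡ 25 (mod 31)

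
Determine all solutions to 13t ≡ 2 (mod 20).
14

Since gcd(13, 20) = 1 divides 2, a solution exists.
Multiply both sides by the inverse of 13 mod 20:
  13^(-1) mod 20 = 17
  x ≡ 17 × 2 ≡ 34 ≡ 14 (mod 20)
Verification: 13 × 14 = 182 = 9 × 20 + 2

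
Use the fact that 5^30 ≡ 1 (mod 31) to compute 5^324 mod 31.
By Fermat: 5^{30} ≡ 1 (mod 31). 324 ≡ 24 (mod 30). So 5^{324} ≡ 5^{24} ≡ 1 (mod 31)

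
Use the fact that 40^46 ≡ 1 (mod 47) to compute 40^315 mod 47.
By Fermat: 40^{46} ≡ 1 (mod 47). 315 = 6×46 + 39. So 40^{315} ≡ 40^{39} ≡ 26 (mod 47)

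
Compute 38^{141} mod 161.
83

Using successive squaring:
Binary expansion of 141: 10001101
Powers of 38 mod 161 (each is the square of the previous):
  38^1 ≡ 38 (mod 161)
  38^2 ≡ 38² = 1444 ≡ 156 (mod 161)
  38^4 ≡ 156² = 24336 ≡ 25 (mod 161)
  38^8 ≡ 25² = 625 ≡ 142 (mod 161)
  38^16 ≡ 142² = 20164 ≡ 39 (mod 161)
  38^32 ≡ 39² = 1521 ≡ 72 (mod 161)
  38^64 ≡ 72² = 5184 ≡ 32 (mod 161)
  38^128 ≡ 32² = 1024 ≡ 58 (mod 161)
141 = 128 + 8 + 4 + 1, so 38^141 = 38^128 × 38^8 × 38^4 × 38^1 ≡ 58 × 142 × 25 × 38 (mod 161)
Multiplying step by step:
  58 × 142 = 8236 ≡ 25 (mod 161)
  25 × 25 = 625 ≡ 142 (mod 161)
  142 × 38 = 5396 ≡ 83 (mod 161)
Result: 38^141 ≡ 83 (mod 161)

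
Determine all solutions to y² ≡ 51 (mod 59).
The square roots of 51 mod 59 are 46 and 13. Verify: 46² = 2116 ≡ 51 (mod 59)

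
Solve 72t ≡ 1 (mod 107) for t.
55

Using Extended Euclidean Algorithm:
gcd(72, 107) = 1
Bezout coefficients: 72 × -52 + 107 × 35 = 1
So 72 × -52 ≡ 1 (mod 107)
The inverse is -52 mod 107 = 55
Verification: 72 × 55 = 3960 = 37 × 107 + 1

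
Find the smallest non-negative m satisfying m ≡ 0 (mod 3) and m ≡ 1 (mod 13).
M = 3 × 13 = 39. M₁ = 13, y₁ ≡ 1 (mod 3). M₂ = 3, y₂ ≡ 9 (mod 13). m = 0×13×1 + 1×3×9 ≡ 27 (mod 39)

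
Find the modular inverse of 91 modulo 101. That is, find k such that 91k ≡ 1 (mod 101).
10

Using Extended Euclidean Algorithm:
gcd(91, 101) = 1
Bezout coefficients: 91 × 10 + 101 × -9 = 1
So 91 × 10 ≡ 1 (mod 101)
The inverse is 10 mod 101 = 10
Verification: 91 × 10 = 910 = 9 × 101 + 1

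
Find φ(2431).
1920

Prime factorization: 2431 = 11 × 13 × 17
Using the formula φ(n) = n × Π(1 - 1/p) for each prime factor p:
φ(2431) = 2431 × (1 - 1/11) × (1 - 1/13) × (1 - 1/17)
φ(2431) = 1920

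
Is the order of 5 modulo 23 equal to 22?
Yes, ord_23(5) = 22.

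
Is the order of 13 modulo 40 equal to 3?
No, the actual order is 4, not 3.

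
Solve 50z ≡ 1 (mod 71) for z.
50^(-1) ≡ 27 (mod 71). Verification: 50 × 27 = 1350 ≡ 1 (mod 71)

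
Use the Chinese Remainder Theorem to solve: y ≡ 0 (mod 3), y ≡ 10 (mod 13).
M = 3 × 13 = 39. M₁ = 13, y₁ ≡ 1 (mod 3). M₂ = 3, y₂ ≡ 9 (mod 13). y = 0×13×1 + 10×3×9 ≡ 36 (mod 39)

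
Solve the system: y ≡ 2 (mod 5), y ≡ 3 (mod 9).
M = 5 × 9 = 45. M₁ = 9, y₁ ≡ 4 (mod 5). M₂ = 5, y₂ ≡ 2 (mod 9). y = 2×9×4 + 3×5×2 ≡ 12 (mod 45)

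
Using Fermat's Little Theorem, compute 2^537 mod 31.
By Fermat: 2^{30} ≡ 1 (mod 31). 537 ≡ 27 (mod 30). So 2^{537} ≡ 2^{27} ≡ 4 (mod 31)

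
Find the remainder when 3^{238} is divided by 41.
By Fermat: 3^{40} ≡ 1 (mod 41). 238 = 5×40 + 38. So 3^{238} ≡ 3^{38} ≡ 32 (mod 41)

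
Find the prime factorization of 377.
13 × 29

Divide by primes starting from smallest:
377 ÷ 13 = 29
29 ÷ 29 = 1

377 = 13 × 29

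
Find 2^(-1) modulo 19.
10

Using Extended Euclidean Algorithm:
gcd(2, 19) = 1
Bezout coefficients: 2 × -9 + 19 × 1 = 1
So 2 × -9 ≡ 1 (mod 19)
The inverse is -9 mod 19 = 10
Verification: 2 × 10 = 20 = 1 × 19 + 1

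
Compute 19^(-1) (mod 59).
28

Using Extended Euclidean Algorithm:
gcd(19, 59) = 1
Bezout coefficients: 19 × 28 + 59 × -9 = 1
So 19 × 28 ≡ 1 (mod 59)
The inverse is 28 mod 59 = 28
Verification: 19 × 28 = 532 = 9 × 59 + 1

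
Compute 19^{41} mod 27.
10

Using successive squaring:
Binary expansion of 41: 101001
Powers of 19 mod 27 (each is the square of the previous):
  19^1 ≡ 19 (mod 27)
  19^2 ≡ 19² = 361 ≡ 10 (mod 27)
  19^4 ≡ 10² = 100 ≡ 19 (mod 27)
  19^8 ≡ 19² = 361 ≡ 10 (mod 27)
  19^16 ≡ 10² = 100 ≡ 19 (mod 27)
  19^32 ≡ 19² = 361 ≡ 10 (mod 27)
41 = 32 + 8 + 1, so 19^41 = 19^32 × 19^8 × 19^1 ≡ 10 × 10 × 19 (mod 27)
Multiplying step by step:
  10 × 10 = 100 ≡ 19 (mod 27)
  19 × 19 = 361 ≡ 10 (mod 27)
Result: 19^41 ≡ 10 (mod 27)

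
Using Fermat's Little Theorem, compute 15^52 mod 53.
By Fermat's Little Theorem, 15^{52} ≡ 1 (mod 53) since 53 is prime and gcd(15, 53) = 1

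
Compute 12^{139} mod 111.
90

Using successive squaring:
Binary expansion of 139: 10001011
Powers of 12 mod 111 (each is the square of the previous):
  12^1 ≡ 12 (mod 111)
  12^2 ≡ 12² = 144 ≡ 33 (mod 111)
  12^4 ≡ 33² = 1089 ≡ 90 (mod 111)
  12^8 ≡ 90² = 8100 ≡ 108 (mod 111)
  12^16 ≡ 108² = 11664 ≡ 9 (mod 111)
  12^32 ≡ 9² = 81 ≡ 81 (mod 111)
  12^64 ≡ 81² = 6561 ≡ 12 (mod 111)
  12^128 ≡ 12² = 144 ≡ 33 (mod 111)
139 = 128 + 8 + 2 + 1, so 12^139 = 12^128 × 12^8 × 12^2 × 12^1 ≡ 33 × 108 × 33 × 12 (mod 111)
Multiplying step by step:
  33 × 108 = 3564 ≡ 12 (mod 111)
  12 × 33 = 396 ≡ 63 (mod 111)
  63 × 12 = 756 ≡ 90 (mod 111)
Result: 12^139 ≡ 90 (mod 111)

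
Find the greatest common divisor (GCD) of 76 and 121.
1

Using the Euclidean algorithm:
76 = 0 × 121 + 76
121 = 1 × 76 + 45
76 = 1 × 45 + 31
45 = 1 × 31 + 14
31 = 2 × 14 + 3
14 = 4 × 3 + 2
3 = 1 × 2 + 1
2 = 2 × 1 + 0

GCD(76, 121) = 1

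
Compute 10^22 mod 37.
Using repeated squaring. 22 = 16 + 4 + 2 (binary 10110). Repeated squaring mod 37: 10^1 ≡ 10; 10^2 ≡ 10² = 100 ≡ 26; 10^4 ≡ 26² = 676 ≡ 10; 10^8 ≡ 10² = 100 ≡ 26; 10^16 ≡ 26² = 676 ≡ 10. Multiply: 10^22 = 10^16 × 10^4 × 10^2 ≡ 10 × 10 × 26 (mod 37): 10 × 10 = 100 ≡ 26; 26 × 26 = 676 ≡ 10. So 10^22 ≡ 10 (mod 37).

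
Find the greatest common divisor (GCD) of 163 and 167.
1

Using the Euclidean algorithm:
163 = 0 × 167 + 163
167 = 1 × 163 + 4
163 = 40 × 4 + 3
4 = 1 × 3 + 1
3 = 3 × 1 + 0

GCD(163, 167) = 1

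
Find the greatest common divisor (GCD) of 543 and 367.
1

Using the Euclidean algorithm:
543 = 1 × 367 + 176
367 = 2 × 176 + 15
176 = 11 × 15 + 11
15 = 1 × 11 + 4
11 = 2 × 4 + 3
4 = 1 × 3 + 1
3 = 3 × 1 + 0

GCD(543, 367) = 1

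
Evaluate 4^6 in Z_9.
6 = 4 + 2 (binary 110). Repeated squaring mod 9: 4^1 ≡ 4; 4^2 ≡ 4² = 16 ≡ 7; 4^4 ≡ 7² = 49 ≡ 4. Multiply: 4^6 = 4^4 × 4^2 ≡ 4 × 7 (mod 9): 4 × 7 = 28 ≡ 1. So 4^6 ≡ 1 (mod 9).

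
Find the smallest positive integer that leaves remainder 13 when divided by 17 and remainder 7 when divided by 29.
M = 17 × 29 = 493. M₁ = 29, y₁ ≡ 10 (mod 17). M₂ = 17, y₂ ≡ 12 (mod 29). x = 13×29×10 + 7×17×12 ≡ 268 (mod 493). The smallest positive such number is 268.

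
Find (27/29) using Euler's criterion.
(27/29) = 27^{14} mod 29 = -1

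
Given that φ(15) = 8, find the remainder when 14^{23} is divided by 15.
By Euler: 14^{8} ≡ 1 (mod 15) since gcd(14, 15) = 1. 23 = 2×8 + 7. So 14^{23} ≡ 14^{7} ≡ 14 (mod 15)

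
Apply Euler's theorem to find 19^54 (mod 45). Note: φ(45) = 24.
By Euler: 19^{24} ≡ 1 (mod 45) since gcd(19, 45) = 1. 54 = 2×24 + 6. So 19^{54} ≡ 19^{6} ≡ 1 (mod 45)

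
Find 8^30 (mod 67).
Using repeated squaring. 30 = 16 + 8 + 4 + 2 (binary 11110). Repeated squaring mod 67: 8^1 ≡ 8; 8^2 ≡ 8² = 64 ≡ 64; 8^4 ≡ 64² = 4096 ≡ 9; 8^8 ≡ 9² = 81 ≡ 14; 8^16 ≡ 14² = 196 ≡ 62. Multiply: 8^30 = 8^16 × 8^8 × 8^4 × 8^2 ≡ 62 × 14 × 9 × 64 (mod 67): 62 × 14 = 868 ≡ 64; 64 × 9 = 576 ≡ 40; 40 × 64 = 2560 ≡ 14. So 8^30 ≡ 14 (mod 67).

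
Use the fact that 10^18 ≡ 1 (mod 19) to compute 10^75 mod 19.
By Fermat: 10^{18} ≡ 1 (mod 19). 75 = 4×18 + 3. So 10^{75} ≡ 10^{3} ≡ 12 (mod 19)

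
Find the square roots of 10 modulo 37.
The square roots of 10 mod 37 are 26 and 11. Verify: 26² = 676 ≡ 10 (mod 37)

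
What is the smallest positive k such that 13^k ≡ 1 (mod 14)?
Powers of 13 mod 14: 13^1≡13, 13^2≡1. Order = 2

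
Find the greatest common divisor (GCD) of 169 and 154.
1

Using the Euclidean algorithm:
169 = 1 × 154 + 15
154 = 10 × 15 + 4
15 = 3 × 4 + 3
4 = 1 × 3 + 1
3 = 3 × 1 + 0

GCD(169, 154) = 1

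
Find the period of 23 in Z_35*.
Powers of 23 mod 35: 23^1≡23, 23^2≡4, 23^3≡22, 23^4≡16, 23^5≡18, 23^6≡29, 23^7≡2, 23^8≡11, 23^9≡8, 23^10≡9, 23^11≡32, 23^12≡1. Order = 12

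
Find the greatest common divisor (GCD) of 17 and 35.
1

Using the Euclidean algorithm:
17 = 0 × 35 + 17
35 = 2 × 17 + 1
17 = 17 × 1 + 0

GCD(17, 35) = 1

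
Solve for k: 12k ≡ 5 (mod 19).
2

Since gcd(12, 19) = 1 divides 5, a solution exists.
Multiply both sides by the inverse of 12 mod 19:
  12^(-1) mod 19 = 8
  x ≡ 8 × 5 ≡ 40 ≡ 2 (mod 19)
Verification: 12 × 2 = 24 = 1 × 19 + 5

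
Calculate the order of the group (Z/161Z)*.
132

Prime factorization: 161 = 7 × 23
Using the formula φ(n) = n × Π(1 - 1/p) for each prime factor p:
φ(161) = 161 × (1 - 1/7) × (1 - 1/23)
φ(161) = 132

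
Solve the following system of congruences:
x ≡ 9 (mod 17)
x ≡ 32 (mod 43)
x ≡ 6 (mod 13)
1709

Using the Chinese Remainder Theorem:
M = product of moduli = 9503
For equation 1: M_1 = 559, 559 ≡ 15 (mod 17), inverse of 559 mod 17 is 8 (check: 15 × 8 = 120 ≡ 1 (mod 17))
For equation 2: M_2 = 221, 221 ≡ 6 (mod 43), inverse of 221 mod 43 is 36 (check: 6 × 36 = 216 ≡ 1 (mod 43))
For equation 3: M_3 = 731, 731 ≡ 3 (mod 13), inverse of 731 mod 13 is 9 (check: 3 × 9 = 27 ≡ 1 (mod 13))
Combine: x ≡ Σ r_i×M_i×(M_i⁻¹ mod m_i) = 9×559×8 + 32×221×36 + 6×731×9 = 40248 + 254592 + 39474 = 334314
334314 mod 9503 = 1709
x ≡ 1709 (mod 9503)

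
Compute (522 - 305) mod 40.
17

(522 - 305) = 217
217 mod 40 = 17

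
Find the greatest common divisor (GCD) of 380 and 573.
1

Using the Euclidean algorithm:
380 = 0 × 573 + 380
573 = 1 × 380 + 193
380 = 1 × 193 + 187
193 = 1 × 187 + 6
187 = 31 × 6 + 1
6 = 6 × 1 + 0

GCD(380, 573) = 1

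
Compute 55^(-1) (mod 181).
55^(-1) ≡ 79 (mod 181). Verification: 55 × 79 = 4345 ≡ 1 (mod 181)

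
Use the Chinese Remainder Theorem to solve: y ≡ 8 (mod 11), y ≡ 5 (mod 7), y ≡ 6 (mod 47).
3484

Using the Chinese Remainder Theorem:
M = product of moduli = 3619
For equation 1: M_1 = 329, 329 ≡ 10 (mod 11), inverse of 329 mod 11 is 10 (check: 10 × 10 = 100 ≡ 1 (mod 11))
For equation 2: M_2 = 517, 517 ≡ 6 (mod 7), inverse of 517 mod 7 is 6 (check: 6 × 6 = 36 ≡ 1 (mod 7))
For equation 3: M_3 = 77, 77 ≡ 30 (mod 47), inverse of 77 mod 47 is 11 (check: 30 × 11 = 330 ≡ 1 (mod 47))
Combine: y ≡ Σ r_i×M_i×(M_i⁻¹ mod m_i) = 8×329×10 + 5×517×6 + 6×77×11 = 26320 + 15510 + 5082 = 46912
46912 mod 3619 = 3484
y ≡ 3484 (mod 3619)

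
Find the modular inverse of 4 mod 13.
4^(-1) ≡ 10 (mod 13). Verification: 4 × 10 = 40 ≡ 1 (mod 13)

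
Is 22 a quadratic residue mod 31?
By Euler's criterion: 22^{15} ≡ 30 (mod 31). Since this equals -1 (≡ 30), 22 is not a QR.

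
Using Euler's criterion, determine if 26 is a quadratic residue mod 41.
By Euler's criterion: 26^{20} ≡ 40 (mod 41). Since this equals -1 (≡ 40), 26 is not a QR.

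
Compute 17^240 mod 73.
Using Fermat: 17^{72} ≡ 1 (mod 73). 240 ≡ 24 (mod 72). So 17^{240} ≡ 17^{24} ≡ 1 (mod 73)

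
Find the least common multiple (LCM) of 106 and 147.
15582

First find GCD(106, 147) using the Euclidean algorithm:
106 = 0 × 147 + 106
147 = 1 × 106 + 41
106 = 2 × 41 + 24
41 = 1 × 24 + 17
24 = 1 × 17 + 7
17 = 2 × 7 + 3
7 = 2 × 3 + 1
3 = 3 × 1 + 0
GCD(106, 147) = 1

LCM formula: LCM(a, b) = (a × b) / GCD(a, b)
LCM(106, 147) = (106 × 147) / 1
LCM(106, 147) = 15582 / 1
LCM(106, 147) = 15582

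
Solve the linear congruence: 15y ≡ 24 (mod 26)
12

Since gcd(15, 26) = 1 divides 24, a solution exists.
Multiply both sides by the inverse of 15 mod 26:
  15^(-1) mod 26 = 7
  x ≡ 7 × 24 ≡ 168 ≡ 12 (mod 26)
Verification: 15 × 12 = 180 = 6 × 26 + 24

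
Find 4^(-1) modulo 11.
3

Using Extended Euclidean Algorithm:
gcd(4, 11) = 1
Bezout coefficients: 4 × 3 + 11 × -1 = 1
So 4 × 3 ≡ 1 (mod 11)
The inverse is 3 mod 11 = 3
Verification: 4 × 3 = 12 = 1 × 11 + 1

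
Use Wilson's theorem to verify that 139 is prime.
(138)! mod 139 = 138. Since this equals -1 (mod 139), Wilson confirms 139 is prime.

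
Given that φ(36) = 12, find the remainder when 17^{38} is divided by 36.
By Euler: 17^{12} ≡ 1 (mod 36) since gcd(17, 36) = 1. 38 = 3×12 + 2. So 17^{38} ≡ 17^{2} ≡ 1 (mod 36)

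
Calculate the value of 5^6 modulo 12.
6 = 4 + 2 (binary 110). Repeated squaring mod 12: 5^1 ≡ 5; 5^2 ≡ 5² = 25 ≡ 1; 5^4 ≡ 1² = 1 ≡ 1. Multiply: 5^6 = 5^4 × 5^2 ≡ 1 × 1 (mod 12): 1 × 1 = 1 ≡ 1. So 5^6 ≡ 1 (mod 12).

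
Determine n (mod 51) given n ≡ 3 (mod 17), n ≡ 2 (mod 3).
20

Using the Chinese Remainder Theorem:
M = product of moduli = 51
For equation 1: M_1 = 3, 3 ≡ 3 (mod 17), inverse of 3 mod 17 is 6 (check: 3 × 6 = 18 ≡ 1 (mod 17))
For equation 2: M_2 = 17, 17 ≡ 2 (mod 3), inverse of 17 mod 3 is 2 (check: 2 × 2 = 4 ≡ 1 (mod 3))
Combine: n ≡ Σ r_i×M_i×(M_i⁻¹ mod m_i) = 3×3×6 + 2×17×2 = 54 + 68 = 122
122 mod 51 = 20
n ≡ 20 (mod 51)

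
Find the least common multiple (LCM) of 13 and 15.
195

First find GCD(13, 15) using the Euclidean algorithm:
13 = 0 × 15 + 13
15 = 1 × 13 + 2
13 = 6 × 2 + 1
2 = 2 × 1 + 0
GCD(13, 15) = 1

LCM formula: LCM(a, b) = (a × b) / GCD(a, b)
LCM(13, 15) = (13 × 15) / 1
LCM(13, 15) = 195 / 1
LCM(13, 15) = 195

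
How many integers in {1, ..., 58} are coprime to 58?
28

Prime factorization: 58 = 2 × 29
Using the formula φ(n) = n × Π(1 - 1/p) for each prime factor p:
φ(58) = 58 × (1 - 1/2) × (1 - 1/29)
φ(58) = 28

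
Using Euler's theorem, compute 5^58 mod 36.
By Euler: 5^{12} ≡ 1 (mod 36) since gcd(5, 36) = 1. 58 = 4×12 + 10. So 5^{58} ≡ 5^{10} ≡ 13 (mod 36)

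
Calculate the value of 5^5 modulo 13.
5 = 4 + 1 (binary 101). Repeated squaring mod 13: 5^1 ≡ 5; 5^2 ≡ 5² = 25 ≡ 12; 5^4 ≡ 12² = 144 ≡ 1. Multiply: 5^5 = 5^4 × 5^1 ≡ 1 × 5 (mod 13): 1 × 5 = 5 ≡ 5. So 5^5 ≡ 5 (mod 13).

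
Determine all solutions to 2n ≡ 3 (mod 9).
6

Since gcd(2, 9) = 1 divides 3, a solution exists.
Multiply both sides by the inverse of 2 mod 9:
  2^(-1) mod 9 = 5
  x ≡ 5 × 3 ≡ 15 ≡ 6 (mod 9)
Verification: 2 × 6 = 12 = 1 × 9 + 3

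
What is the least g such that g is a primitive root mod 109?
p - 1 = 108 has prime divisors 2, 3. h is a primitive root mod 109 iff h^(108/q) ≢ 1 (mod 109) for each such q.
h = 2: 2^54 ≡ 108, 2^36 ≡ 1 (mod 109); 2^36 ≡ 1, so not a primitive root.
h = 3: 3^54 ≡ 1, 3^36 ≡ 63 (mod 109); 3^54 ≡ 1, so not a primitive root.
h = 4: 4^54 ≡ 1, 4^36 ≡ 1 (mod 109); 4^54 ≡ 1, so not a primitive root.
h = 5: 5^54 ≡ 1, 5^36 ≡ 63 (mod 109); 5^54 ≡ 1, so not a primitive root.
h = 6: 6^54 ≡ 108, 6^36 ≡ 63 (mod 109); none is 1, so 6 has order 108 and is a primitive root.
The smallest primitive root mod 109 is g = 6.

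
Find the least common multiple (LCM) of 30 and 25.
150

First find GCD(30, 25) using the Euclidean algorithm:
30 = 1 × 25 + 5
25 = 5 × 5 + 0
GCD(30, 25) = 5

LCM formula: LCM(a, b) = (a × b) / GCD(a, b)
LCM(30, 25) = (30 × 25) / 5
LCM(30, 25) = 750 / 5
LCM(30, 25) = 150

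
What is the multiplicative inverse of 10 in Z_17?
10^(-1) ≡ 12 (mod 17). Verification: 10 × 12 = 120 ≡ 1 (mod 17)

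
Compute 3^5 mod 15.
5 = 4 + 1 (binary 101). Repeated squaring mod 15: 3^1 ≡ 3; 3^2 ≡ 3² = 9 ≡ 9; 3^4 ≡ 9² = 81 ≡ 6. Multiply: 3^5 = 3^4 × 3^1 ≡ 6 × 3 (mod 15): 6 × 3 = 18 ≡ 3. So 3^5 ≡ 3 (mod 15).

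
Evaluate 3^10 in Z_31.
10 = 8 + 2 (binary 1010). Repeated squaring mod 31: 3^1 ≡ 3; 3^2 ≡ 3² = 9 ≡ 9; 3^4 ≡ 9² = 81 ≡ 19; 3^8 ≡ 19² = 361 ≡ 20. Multiply: 3^10 = 3^8 × 3^2 ≡ 20 × 9 (mod 31): 20 × 9 = 180 ≡ 25. So 3^10 ≡ 25 (mod 31).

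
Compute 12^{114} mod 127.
122

Using successive squaring:
Binary expansion of 114: 1110010
Powers of 12 mod 127 (each is the square of the previous):
  12^1 ≡ 12 (mod 127)
  12^2 ≡ 12² = 144 ≡ 17 (mod 127)
  12^4 ≡ 17² = 289 ≡ 35 (mod 127)
  12^8 ≡ 35² = 1225 ≡ 82 (mod 127)
  12^16 ≡ 82² = 6724 ≡ 120 (mod 127)
  12^32 ≡ 120² = 14400 ≡ 49 (mod 127)
  12^64 ≡ 49² = 2401 ≡ 115 (mod 127)
114 = 64 + 32 + 16 + 2, so 12^114 = 12^64 × 12^32 × 12^16 × 12^2 ≡ 115 × 49 × 120 × 17 (mod 127)
Multiplying step by step:
  115 × 49 = 5635 ≡ 47 (mod 127)
  47 × 120 = 5640 ≡ 52 (mod 127)
  52 × 17 = 884 ≡ 122 (mod 127)
Result: 12^114 ≡ 122 (mod 127)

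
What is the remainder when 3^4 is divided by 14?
4 = 4 (binary 100). Repeated squaring mod 14: 3^1 ≡ 3; 3^2 ≡ 3² = 9 ≡ 9; 3^4 ≡ 9² = 81 ≡ 11. So 3^4 ≡ 11 (mod 14).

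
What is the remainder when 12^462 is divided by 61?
Using Fermat: 12^{60} ≡ 1 (mod 61). 462 ≡ 42 (mod 60). So 12^{462} ≡ 12^{42} ≡ 58 (mod 61)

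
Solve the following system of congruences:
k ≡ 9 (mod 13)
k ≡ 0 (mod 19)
152

Using the Chinese Remainder Theorem:
M = product of moduli = 247
For equation 1: M_1 = 19, 19 ≡ 6 (mod 13), inverse of 19 mod 13 is 11 (check: 6 × 11 = 66 ≡ 1 (mod 13))
For equation 2: M_2 = 13, 13 ≡ 13 (mod 19), inverse of 13 mod 19 is 3 (check: 13 × 3 = 39 ≡ 1 (mod 19))
Combine: k ≡ Σ r_i×M_i×(M_i⁻¹ mod m_i) = 9×19×11 + 0×13×3 = 1881 + 0 = 1881
1881 mod 247 = 152
k ≡ 152 (mod 247)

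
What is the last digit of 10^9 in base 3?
10 ≡ 1 (mod 3). 9 = 8 + 1 (binary 1001). Repeated squaring mod 3: 1^1 ≡ 1; 1^2 ≡ 1² = 1 ≡ 1; 1^4 ≡ 1² = 1 ≡ 1; 1^8 ≡ 1² = 1 ≡ 1. Multiply: 10^9 ≡ 1^8 × 1^1 ≡ 1 × 1 (mod 3): 1 × 1 = 1 ≡ 1. So 10^9 ≡ 1 (mod 3).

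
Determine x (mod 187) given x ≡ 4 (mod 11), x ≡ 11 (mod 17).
147

Using the Chinese Remainder Theorem:
M = product of moduli = 187
For equation 1: M_1 = 17, 17 ≡ 6 (mod 11), inverse of 17 mod 11 is 2 (check: 6 × 2 = 12 ≡ 1 (mod 11))
For equation 2: M_2 = 11, 11 ≡ 11 (mod 17), inverse of 11 mod 17 is 14 (check: 11 × 14 = 154 ≡ 1 (mod 17))
Combine: x ≡ Σ r_i×M_i×(M_i⁻¹ mod m_i) = 4×17×2 + 11×11×14 = 136 + 1694 = 1830
1830 mod 187 = 147
x ≡ 147 (mod 187)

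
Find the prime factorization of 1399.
1399

Divide by primes starting from smallest:
1399 ÷ 1399 = 1

1399 = 1399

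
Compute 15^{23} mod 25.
0

Using successive squaring:
Binary expansion of 23: 10111
Powers of 15 mod 25 (each is the square of the previous):
  15^1 ≡ 15 (mod 25)
  15^2 ≡ 15² = 225 ≡ 0 (mod 25)
  15^4 ≡ 0² = 0 ≡ 0 (mod 25)
  15^8 ≡ 0² = 0 ≡ 0 (mod 25)
  15^16 ≡ 0² = 0 ≡ 0 (mod 25)
23 = 16 + 4 + 2 + 1, so 15^23 = 15^16 × 15^4 × 15^2 × 15^1 ≡ 0 × 0 × 0 × 15 (mod 25)
Multiplying step by step:
  0 × 0 = 0 ≡ 0 (mod 25)
  0 × 0 = 0 ≡ 0 (mod 25)
  0 × 15 = 0 ≡ 0 (mod 25)
Result: 15^23 ≡ 0 (mod 25)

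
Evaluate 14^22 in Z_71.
Using repeated squaring. 22 = 16 + 4 + 2 (binary 10110). Repeated squaring mod 71: 14^1 ≡ 14; 14^2 ≡ 14² = 196 ≡ 54; 14^4 ≡ 54² = 2916 ≡ 5; 14^8 ≡ 5² = 25 ≡ 25; 14^16 ≡ 25² = 625 ≡ 57. Multiply: 14^22 = 14^16 × 14^4 × 14^2 ≡ 57 × 5 × 54 (mod 71): 57 × 5 = 285 ≡ 1; 1 × 54 = 54 ≡ 54. So 14^22 ≡ 54 (mod 71).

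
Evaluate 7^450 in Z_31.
Using Fermat: 7^{30} ≡ 1 (mod 31). 450 ≡ 0 (mod 30). So 7^{450} ≡ 7^{0} ≡ 1 (mod 31)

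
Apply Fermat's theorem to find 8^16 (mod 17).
By Fermat's Little Theorem, 8^{16} ≡ 1 (mod 17) since 17 is prime and gcd(8, 17) = 1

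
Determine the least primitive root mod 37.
p - 1 = 36 has prime divisors 2, 3. h is a primitive root mod 37 iff h^(36/q) ≢ 1 (mod 37) for each such q.
h = 2: 2^18 ≡ 36, 2^12 ≡ 26 (mod 37); none is 1, so 2 has order 36 and is a primitive root.
The smallest primitive root mod 37 is g = 2.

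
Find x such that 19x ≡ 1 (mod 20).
19

Since gcd(19, 20) = 1 divides 1, a solution exists.
Multiply both sides by the inverse of 19 mod 20:
  19^(-1) mod 20 = 19
  x ≡ 19 × 1 ≡ 19 ≡ 19 (mod 20)
Verification: 19 × 19 = 361 = 18 × 20 + 1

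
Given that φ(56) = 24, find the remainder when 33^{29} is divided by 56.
By Euler: 33^{24} ≡ 1 (mod 56) since gcd(33, 56) = 1. 29 = 1×24 + 5. So 33^{29} ≡ 33^{5} ≡ 17 (mod 56)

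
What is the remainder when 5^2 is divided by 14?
2 = 2 (binary 10). Repeated squaring mod 14: 5^1 ≡ 5; 5^2 ≡ 5² = 25 ≡ 11. So 5^2 ≡ 11 (mod 14).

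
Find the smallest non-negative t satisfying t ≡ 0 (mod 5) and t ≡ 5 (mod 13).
M = 5 × 13 = 65. M₁ = 13, y₁ ≡ 2 (mod 5). M₂ = 5, y₂ ≡ 8 (mod 13). t = 0×13×2 + 5×5×8 ≡ 5 (mod 65)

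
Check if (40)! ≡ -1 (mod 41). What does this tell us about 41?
(40)! mod 41 = 40. Since this equals -1 (mod 41), Wilson confirms 41 is prime.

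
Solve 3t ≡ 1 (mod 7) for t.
5

Using Extended Euclidean Algorithm:
gcd(3, 7) = 1
Bezout coefficients: 3 × -2 + 7 × 1 = 1
So 3 × -2 ≡ 1 (mod 7)
The inverse is -2 mod 7 = 5
Verification: 3 × 5 = 15 = 2 × 7 + 1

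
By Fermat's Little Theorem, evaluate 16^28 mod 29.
By Fermat's Little Theorem, 16^{28} ≡ 1 (mod 29) since 29 is prime and gcd(16, 29) = 1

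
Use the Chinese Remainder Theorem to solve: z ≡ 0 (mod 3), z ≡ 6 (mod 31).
M = 3 × 31 = 93. M₁ = 31, y₁ ≡ 1 (mod 3). M₂ = 3, y₂ ≡ 21 (mod 31). z = 0×31×1 + 6×3×21 ≡ 6 (mod 93)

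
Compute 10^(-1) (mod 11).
10^(-1) ≡ 10 (mod 11). Verification: 10 × 10 = 100 ≡ 1 (mod 11)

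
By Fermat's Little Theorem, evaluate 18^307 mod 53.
By Fermat: 18^{52} ≡ 1 (mod 53). 307 = 5×52 + 47. So 18^{307} ≡ 18^{47} ≡ 31 (mod 53)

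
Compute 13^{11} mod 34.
21

Using successive squaring:
Binary expansion of 11: 1011
Powers of 13 mod 34 (each is the square of the previous):
  13^1 ≡ 13 (mod 34)
  13^2 ≡ 13² = 169 ≡ 33 (mod 34)
  13^4 ≡ 33² = 1089 ≡ 1 (mod 34)
  13^8 ≡ 1² = 1 ≡ 1 (mod 34)
11 = 8 + 2 + 1, so 13^11 = 13^8 × 13^2 × 13^1 ≡ 1 × 33 × 13 (mod 34)
Multiplying step by step:
  1 × 33 = 33 ≡ 33 (mod 34)
  33 × 13 = 429 ≡ 21 (mod 34)
Result: 13^11 ≡ 21 (mod 34)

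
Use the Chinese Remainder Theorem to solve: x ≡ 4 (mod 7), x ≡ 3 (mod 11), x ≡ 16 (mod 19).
795

Using the Chinese Remainder Theorem:
M = product of moduli = 1463
For equation 1: M_1 = 209, 209 ≡ 6 (mod 7), inverse of 209 mod 7 is 6 (check: 6 × 6 = 36 ≡ 1 (mod 7))
For equation 2: M_2 = 133, 133 ≡ 1 (mod 11), inverse of 133 mod 11 is 1 (check: 1 × 1 = 1 ≡ 1 (mod 11))
For equation 3: M_3 = 77, 77 ≡ 1 (mod 19), inverse of 77 mod 19 is 1 (check: 1 × 1 = 1 ≡ 1 (mod 19))
Combine: x ≡ Σ r_i×M_i×(M_i⁻¹ mod m_i) = 4×209×6 + 3×133×1 + 16×77×1 = 5016 + 399 + 1232 = 6647
6647 mod 1463 = 795
x ≡ 795 (mod 1463)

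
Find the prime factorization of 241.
241

Divide by primes starting from smallest:
241 ÷ 241 = 1

241 = 241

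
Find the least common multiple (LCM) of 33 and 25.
825

First find GCD(33, 25) using the Euclidean algorithm:
33 = 1 × 25 + 8
25 = 3 × 8 + 1
8 = 8 × 1 + 0
GCD(33, 25) = 1

LCM formula: LCM(a, b) = (a × b) / GCD(a, b)
LCM(33, 25) = (33 × 25) / 1
LCM(33, 25) = 825 / 1
LCM(33, 25) = 825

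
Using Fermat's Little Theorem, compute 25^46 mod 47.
By Fermat's Little Theorem, 25^{46} ≡ 1 (mod 47) since 47 is prime and gcd(25, 47) = 1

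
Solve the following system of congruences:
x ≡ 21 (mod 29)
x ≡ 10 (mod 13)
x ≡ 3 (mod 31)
6575

Using the Chinese Remainder Theorem:
M = product of moduli = 11687
For equation 1: M_1 = 403, 403 ≡ 26 (mod 29), inverse of 403 mod 29 is 19 (check: 26 × 19 = 494 ≡ 1 (mod 29))
For equation 2: M_2 = 899, 899 ≡ 2 (mod 13), inverse of 899 mod 13 is 7 (check: 2 × 7 = 14 ≡ 1 (mod 13))
For equation 3: M_3 = 377, 377 ≡ 5 (mod 31), inverse of 377 mod 31 is 25 (check: 5 × 25 = 125 ≡ 1 (mod 31))
Combine: x ≡ Σ r_i×M_i×(M_i⁻¹ mod m_i) = 21×403×19 + 10×899×7 + 3×377×25 = 160797 + 62930 + 28275 = 252002
252002 mod 11687 = 6575
x ≡ 6575 (mod 11687)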